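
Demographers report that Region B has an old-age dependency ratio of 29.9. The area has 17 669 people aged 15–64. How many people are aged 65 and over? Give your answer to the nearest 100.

Aged 65 and over: 5 300

Old-age dependency ratio = elderly / working-age × 100
29.9 = E / 17 669 × 100
⇒ 5 300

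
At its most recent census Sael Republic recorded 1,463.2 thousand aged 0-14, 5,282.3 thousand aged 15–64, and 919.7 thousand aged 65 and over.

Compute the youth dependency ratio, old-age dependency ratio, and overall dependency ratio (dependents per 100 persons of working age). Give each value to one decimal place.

Youth dependency ratio = 1,463.2 / 5,282.3 × 100 = 27.7
Old-age dependency ratio = 919.7 / 5,282.3 × 100 = 17.4
Total dependency ratio = (1,463.2 + 919.7) / 5,282.3 × 100 = 2,382.9 / 5,282.3 × 100 = 45.1

Youth dependency ratio: 27.7
Old-age dependency ratio: 17.4
Total dependency ratio: 45.1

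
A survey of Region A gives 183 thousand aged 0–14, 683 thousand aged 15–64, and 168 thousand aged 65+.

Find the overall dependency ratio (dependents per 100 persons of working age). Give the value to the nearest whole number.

Total dependency ratio = (183 + 168) / 683 × 100 = 351 / 683 × 100 = 51

Total dependency ratio: 51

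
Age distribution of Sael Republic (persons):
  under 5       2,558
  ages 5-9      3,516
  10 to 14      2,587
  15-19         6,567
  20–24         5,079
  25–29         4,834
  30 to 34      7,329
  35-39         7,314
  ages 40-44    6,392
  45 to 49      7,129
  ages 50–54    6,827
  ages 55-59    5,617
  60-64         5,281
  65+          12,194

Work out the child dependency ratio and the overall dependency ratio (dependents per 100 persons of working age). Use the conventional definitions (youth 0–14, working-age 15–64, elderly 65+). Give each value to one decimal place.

Youth dependency ratio: 13.9
Total dependency ratio: 33.4

0–14: 2,558 + 3,516 + 2,587 = 8,661
15–64: 6,567 + 5,079 + 4,834 + 7,329 + 7,314 + 6,392 + 7,129 + 6,827 + 5,617 + 5,281 = 62,369
65+: 12,194
Youth dependency ratio = 8,661 / 62,369 × 100 = 13.9
Total dependency ratio = (8,661 + 12,194) / 62,369 × 100 = 20,855 / 62,369 × 100 = 33.4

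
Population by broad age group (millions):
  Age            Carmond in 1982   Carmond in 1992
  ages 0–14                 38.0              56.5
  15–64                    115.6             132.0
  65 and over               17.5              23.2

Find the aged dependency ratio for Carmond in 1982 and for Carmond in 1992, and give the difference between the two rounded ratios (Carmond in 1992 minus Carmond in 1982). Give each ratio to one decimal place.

Carmond in 1982: 17.5 / 115.6 × 100 = 15.1
Carmond in 1992: 23.2 / 132.0 × 100 = 17.6

Carmond in 1982: 15.1
Carmond in 1992: 17.6
Difference: +2.5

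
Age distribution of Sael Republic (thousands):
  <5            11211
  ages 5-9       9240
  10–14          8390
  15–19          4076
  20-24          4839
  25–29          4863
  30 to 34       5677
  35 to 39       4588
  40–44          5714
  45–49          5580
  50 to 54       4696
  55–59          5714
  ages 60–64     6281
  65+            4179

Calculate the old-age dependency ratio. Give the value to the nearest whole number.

0–14: 11211 + 9240 + 8390 = 28841
15–64: 4076 + 4839 + 4863 + 5677 + 4588 + 5714 + 5580 + 4696 + 5714 + 6281 = 52028
65+: 4179
Old-age dependency ratio = 4179 / 52028 × 100 = 8

Old-age dependency ratio: 8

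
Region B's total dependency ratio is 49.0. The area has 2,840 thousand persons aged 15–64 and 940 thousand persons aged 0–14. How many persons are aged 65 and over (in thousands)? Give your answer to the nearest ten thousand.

Aged 65 and over: 450

Total dependency ratio = (youth + elderly) / working-age × 100
49.0 = (940 + E) / 2,840 × 100
⇒ 450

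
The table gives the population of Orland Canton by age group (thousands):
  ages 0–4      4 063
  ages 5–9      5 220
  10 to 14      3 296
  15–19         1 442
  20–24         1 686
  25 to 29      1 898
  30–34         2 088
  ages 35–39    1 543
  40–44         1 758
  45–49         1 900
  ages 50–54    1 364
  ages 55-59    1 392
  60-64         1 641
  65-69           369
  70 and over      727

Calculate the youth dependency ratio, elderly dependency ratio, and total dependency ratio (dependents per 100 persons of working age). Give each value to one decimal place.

0–14: 4 063 + 5 220 + 3 296 = 12 579
15–64: 1 442 + 1 686 + 1 898 + 2 088 + 1 543 + 1 758 + 1 900 + 1 364 + 1 392 + 1 641 = 16 712
65+: 369 + 727 = 1 096
Youth dependency ratio = 12 579 / 16 712 × 100 = 75.3
Old-age dependency ratio = 1 096 / 16 712 × 100 = 6.6
Total dependency ratio = (12 579 + 1 096) / 16 712 × 100 = 13 675 / 16 712 × 100 = 81.8

Youth dependency ratio: 75.3
Old-age dependency ratio: 6.6
Total dependency ratio: 81.8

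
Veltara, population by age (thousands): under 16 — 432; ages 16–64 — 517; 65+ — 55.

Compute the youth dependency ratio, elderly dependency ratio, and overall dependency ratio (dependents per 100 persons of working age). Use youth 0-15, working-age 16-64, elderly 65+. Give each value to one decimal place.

Youth dependency ratio = 432 / 517 × 100 = 83.6
Old-age dependency ratio = 55 / 517 × 100 = 10.6
Total dependency ratio = (432 + 55) / 517 × 100 = 487 / 517 × 100 = 94.2

Youth dependency ratio: 83.6
Old-age dependency ratio: 10.6
Total dependency ratio: 94.2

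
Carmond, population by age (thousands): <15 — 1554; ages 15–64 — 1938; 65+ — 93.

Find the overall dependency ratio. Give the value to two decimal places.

Total dependency ratio = (1554 + 93) / 1938 × 100 = 1647 / 1938 × 100 = 84.98

Total dependency ratio: 84.98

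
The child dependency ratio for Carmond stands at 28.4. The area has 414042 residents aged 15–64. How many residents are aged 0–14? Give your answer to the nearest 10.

Youth dependency ratio = youth / working-age × 100
28.4 = Y / 414042 × 100
⇒ 117590

Aged 0–14: 117590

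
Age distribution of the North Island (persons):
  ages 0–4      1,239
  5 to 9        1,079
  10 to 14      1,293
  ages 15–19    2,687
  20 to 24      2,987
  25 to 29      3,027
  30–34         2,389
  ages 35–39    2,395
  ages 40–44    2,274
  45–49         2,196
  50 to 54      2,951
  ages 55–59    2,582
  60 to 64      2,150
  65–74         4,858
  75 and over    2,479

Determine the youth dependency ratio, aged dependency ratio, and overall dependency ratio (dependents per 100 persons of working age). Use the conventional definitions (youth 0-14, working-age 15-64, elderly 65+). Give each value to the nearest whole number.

0–14: 1,239 + 1,079 + 1,293 = 3,611
15–64: 2,687 + 2,987 + 3,027 + 2,389 + 2,395 + 2,274 + 2,196 + 2,951 + 2,582 + 2,150 = 25,638
65+: 4,858 + 2,479 = 7,337
Youth dependency ratio = 3,611 / 25,638 × 100 = 14
Old-age dependency ratio = 7,337 / 25,638 × 100 = 29
Total dependency ratio = (3,611 + 7,337) / 25,638 × 100 = 10,948 / 25,638 × 100 = 43

Youth dependency ratio: 14
Old-age dependency ratio: 29
Total dependency ratio: 43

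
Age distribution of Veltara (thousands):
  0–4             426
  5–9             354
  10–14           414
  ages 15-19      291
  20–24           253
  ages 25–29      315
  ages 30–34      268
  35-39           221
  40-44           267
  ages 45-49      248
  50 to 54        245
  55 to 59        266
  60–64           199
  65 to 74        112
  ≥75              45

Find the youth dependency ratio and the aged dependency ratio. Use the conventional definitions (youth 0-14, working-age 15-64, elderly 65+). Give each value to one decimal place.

Youth dependency ratio: 46.4
Old-age dependency ratio: 6.1

0–14: 426 + 354 + 414 = 1 194
15–64: 291 + 253 + 315 + 268 + 221 + 267 + 248 + 245 + 266 + 199 = 2 573
65+: 112 + 45 = 157
Youth dependency ratio = 1 194 / 2 573 × 100 = 46.4
Old-age dependency ratio = 157 / 2 573 × 100 = 6.1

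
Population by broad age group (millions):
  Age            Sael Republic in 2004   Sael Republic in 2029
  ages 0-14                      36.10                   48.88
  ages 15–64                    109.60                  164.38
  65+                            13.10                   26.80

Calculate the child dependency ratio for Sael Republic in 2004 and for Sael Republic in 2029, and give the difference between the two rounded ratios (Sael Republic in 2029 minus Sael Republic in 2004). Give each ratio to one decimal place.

Sael Republic in 2004: 32.9
Sael Republic in 2029: 29.7
Difference: -3.2

Sael Republic in 2004: 36.10 / 109.60 × 100 = 32.9
Sael Republic in 2029: 48.88 / 164.38 × 100 = 29.7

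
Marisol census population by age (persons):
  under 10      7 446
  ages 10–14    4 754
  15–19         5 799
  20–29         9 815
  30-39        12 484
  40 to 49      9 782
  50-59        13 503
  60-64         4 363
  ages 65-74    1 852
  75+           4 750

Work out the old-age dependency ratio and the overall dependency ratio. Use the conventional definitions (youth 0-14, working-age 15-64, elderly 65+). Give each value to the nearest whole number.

0–14: 7 446 + 4 754 = 12 200
15–64: 5 799 + 9 815 + 12 484 + 9 782 + 13 503 + 4 363 = 55 746
65+: 1 852 + 4 750 = 6 602
Old-age dependency ratio = 6 602 / 55 746 × 100 = 12
Total dependency ratio = (12 200 + 6 602) / 55 746 × 100 = 18 802 / 55 746 × 100 = 34

Old-age dependency ratio: 12
Total dependency ratio: 34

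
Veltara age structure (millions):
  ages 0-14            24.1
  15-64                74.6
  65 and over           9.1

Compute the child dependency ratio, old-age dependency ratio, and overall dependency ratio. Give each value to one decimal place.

Youth dependency ratio: 32.3
Old-age dependency ratio: 12.2
Total dependency ratio: 44.5

Youth dependency ratio = 24.1 / 74.6 × 100 = 32.3
Old-age dependency ratio = 9.1 / 74.6 × 100 = 12.2
Total dependency ratio = (24.1 + 9.1) / 74.6 × 100 = 33.2 / 74.6 × 100 = 44.5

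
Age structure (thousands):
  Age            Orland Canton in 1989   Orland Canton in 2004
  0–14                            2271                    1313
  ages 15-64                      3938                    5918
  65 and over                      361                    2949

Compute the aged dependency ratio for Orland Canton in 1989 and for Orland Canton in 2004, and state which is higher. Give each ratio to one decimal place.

Orland Canton in 1989: 361 / 3938 × 100 = 9.2
Orland Canton in 2004: 2949 / 5918 × 100 = 49.8

Orland Canton in 1989: 9.2
Orland Canton in 2004: 49.8
Higher: Orland Canton in 2004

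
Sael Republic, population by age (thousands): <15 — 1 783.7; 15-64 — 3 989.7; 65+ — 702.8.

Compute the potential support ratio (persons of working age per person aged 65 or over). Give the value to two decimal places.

Potential support ratio = 3 989.7 / 702.8 = 5.68

Potential support ratio: 5.68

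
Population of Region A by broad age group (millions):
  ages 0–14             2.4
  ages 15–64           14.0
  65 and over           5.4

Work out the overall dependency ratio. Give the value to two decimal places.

Total dependency ratio: 55.71

Total dependency ratio = (2.4 + 5.4) / 14.0 × 100 = 7.8 / 14.0 × 100 = 55.71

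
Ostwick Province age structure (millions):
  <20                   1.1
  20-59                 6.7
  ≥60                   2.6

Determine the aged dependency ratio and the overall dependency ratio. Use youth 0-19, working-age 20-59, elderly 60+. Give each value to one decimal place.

Old-age dependency ratio: 38.8
Total dependency ratio: 55.2

Old-age dependency ratio = 2.6 / 6.7 × 100 = 38.8
Total dependency ratio = (1.1 + 2.6) / 6.7 × 100 = 3.7 / 6.7 × 100 = 55.2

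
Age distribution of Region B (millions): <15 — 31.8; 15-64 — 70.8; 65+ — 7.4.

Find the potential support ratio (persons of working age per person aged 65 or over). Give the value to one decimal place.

Potential support ratio: 9.6

Potential support ratio = 70.8 / 7.4 = 9.6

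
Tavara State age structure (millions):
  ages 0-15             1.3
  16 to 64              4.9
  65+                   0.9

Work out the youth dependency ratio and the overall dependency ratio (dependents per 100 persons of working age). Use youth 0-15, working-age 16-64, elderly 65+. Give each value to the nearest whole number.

Youth dependency ratio = 1.3 / 4.9 × 100 = 27
Total dependency ratio = (1.3 + 0.9) / 4.9 × 100 = 2.2 / 4.9 × 100 = 45

Youth dependency ratio: 27
Total dependency ratio: 45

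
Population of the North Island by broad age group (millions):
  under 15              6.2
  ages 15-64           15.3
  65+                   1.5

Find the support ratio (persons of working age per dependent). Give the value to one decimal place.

Support ratio = 15.3 / (6.2 + 1.5) = 15.3 / 7.7 = 2.0

Support ratio: 2.0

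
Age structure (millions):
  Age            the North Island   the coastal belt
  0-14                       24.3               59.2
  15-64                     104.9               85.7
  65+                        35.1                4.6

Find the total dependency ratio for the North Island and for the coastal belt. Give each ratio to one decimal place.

the North Island: (24.3 + 35.1) / 104.9 × 100 = 59.4 / 104.9 × 100 = 56.6
the coastal belt: (59.2 + 4.6) / 85.7 × 100 = 63.8 / 85.7 × 100 = 74.4

the North Island: 56.6
the coastal belt: 74.4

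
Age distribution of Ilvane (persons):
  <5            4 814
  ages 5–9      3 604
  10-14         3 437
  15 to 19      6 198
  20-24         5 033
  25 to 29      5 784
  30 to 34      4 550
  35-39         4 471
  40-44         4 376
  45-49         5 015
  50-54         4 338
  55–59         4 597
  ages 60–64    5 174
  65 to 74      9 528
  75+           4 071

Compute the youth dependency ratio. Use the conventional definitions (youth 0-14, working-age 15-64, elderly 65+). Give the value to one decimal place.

0–14: 4 814 + 3 604 + 3 437 = 11 855
15–64: 6 198 + 5 033 + 5 784 + 4 550 + 4 471 + 4 376 + 5 015 + 4 338 + 4 597 + 5 174 = 49 536
65+: 9 528 + 4 071 = 13 599
Youth dependency ratio = 11 855 / 49 536 × 100 = 23.9

Youth dependency ratio: 23.9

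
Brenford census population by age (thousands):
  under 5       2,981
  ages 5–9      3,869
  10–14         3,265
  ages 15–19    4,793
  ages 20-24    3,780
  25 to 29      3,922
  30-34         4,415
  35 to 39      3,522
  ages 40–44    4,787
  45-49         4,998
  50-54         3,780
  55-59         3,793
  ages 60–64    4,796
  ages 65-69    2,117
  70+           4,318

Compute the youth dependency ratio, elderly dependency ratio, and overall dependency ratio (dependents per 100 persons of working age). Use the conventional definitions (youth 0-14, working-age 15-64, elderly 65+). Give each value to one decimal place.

Youth dependency ratio: 23.8
Old-age dependency ratio: 15.1
Total dependency ratio: 38.9

0–14: 2,981 + 3,869 + 3,265 = 10,115
15–64: 4,793 + 3,780 + 3,922 + 4,415 + 3,522 + 4,787 + 4,998 + 3,780 + 3,793 + 4,796 = 42,586
65+: 2,117 + 4,318 = 6,435
Youth dependency ratio = 10,115 / 42,586 × 100 = 23.8
Old-age dependency ratio = 6,435 / 42,586 × 100 = 15.1
Total dependency ratio = (10,115 + 6,435) / 42,586 × 100 = 16,550 / 42,586 × 100 = 38.9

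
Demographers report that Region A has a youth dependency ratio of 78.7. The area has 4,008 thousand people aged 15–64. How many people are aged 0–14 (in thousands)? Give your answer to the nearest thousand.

Aged 0–14: 3,154

Youth dependency ratio = youth / working-age × 100
78.7 = Y / 4,008 × 100
⇒ 3,154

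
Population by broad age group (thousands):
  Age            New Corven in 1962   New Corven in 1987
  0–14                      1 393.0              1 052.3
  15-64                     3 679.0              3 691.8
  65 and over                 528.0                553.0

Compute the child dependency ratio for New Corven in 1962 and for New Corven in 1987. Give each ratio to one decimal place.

New Corven in 1962: 1 393.0 / 3 679.0 × 100 = 37.9
New Corven in 1987: 1 052.3 / 3 691.8 × 100 = 28.5

New Corven in 1962: 37.9
New Corven in 1987: 28.5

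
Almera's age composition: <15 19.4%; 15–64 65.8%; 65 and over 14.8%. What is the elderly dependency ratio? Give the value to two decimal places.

Old-age dependency ratio = 14.8 / 65.8 × 100 = 22.49

Old-age dependency ratio: 22.49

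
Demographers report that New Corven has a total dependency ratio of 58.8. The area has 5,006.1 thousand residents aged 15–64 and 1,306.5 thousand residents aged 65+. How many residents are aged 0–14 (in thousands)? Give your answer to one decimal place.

Total dependency ratio = (youth + elderly) / working-age × 100
58.8 = (Y + 1,306.5) / 5,006.1 × 100
⇒ 1,637.1

Aged 0–14: 1,637.1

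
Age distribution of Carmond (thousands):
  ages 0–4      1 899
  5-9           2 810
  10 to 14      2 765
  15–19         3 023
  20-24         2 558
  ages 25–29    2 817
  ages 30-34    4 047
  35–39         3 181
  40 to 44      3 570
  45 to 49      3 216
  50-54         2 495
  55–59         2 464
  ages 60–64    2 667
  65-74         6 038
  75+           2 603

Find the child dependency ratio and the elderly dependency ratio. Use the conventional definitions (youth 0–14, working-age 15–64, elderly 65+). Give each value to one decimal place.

Youth dependency ratio: 24.9
Old-age dependency ratio: 28.8

0–14: 1 899 + 2 810 + 2 765 = 7 474
15–64: 3 023 + 2 558 + 2 817 + 4 047 + 3 181 + 3 570 + 3 216 + 2 495 + 2 464 + 2 667 = 30 038
65+: 6 038 + 2 603 = 8 641
Youth dependency ratio = 7 474 / 30 038 × 100 = 24.9
Old-age dependency ratio = 8 641 / 30 038 × 100 = 28.8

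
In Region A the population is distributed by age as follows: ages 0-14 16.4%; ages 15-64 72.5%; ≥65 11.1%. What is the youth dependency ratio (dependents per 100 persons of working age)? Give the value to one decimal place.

Youth dependency ratio: 22.6

Youth dependency ratio = 16.4 / 72.5 × 100 = 22.6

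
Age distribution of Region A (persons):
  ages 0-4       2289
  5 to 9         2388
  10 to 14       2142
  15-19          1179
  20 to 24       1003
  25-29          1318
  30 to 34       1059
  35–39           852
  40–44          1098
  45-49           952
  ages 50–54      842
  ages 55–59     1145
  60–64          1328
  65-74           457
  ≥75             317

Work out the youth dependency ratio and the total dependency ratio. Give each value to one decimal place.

Youth dependency ratio: 63.3
Total dependency ratio: 70.5

0–14: 2289 + 2388 + 2142 = 6819
15–64: 1179 + 1003 + 1318 + 1059 + 852 + 1098 + 952 + 842 + 1145 + 1328 = 10776
65+: 457 + 317 = 774
Youth dependency ratio = 6819 / 10776 × 100 = 63.3
Total dependency ratio = (6819 + 774) / 10776 × 100 = 7593 / 10776 × 100 = 70.5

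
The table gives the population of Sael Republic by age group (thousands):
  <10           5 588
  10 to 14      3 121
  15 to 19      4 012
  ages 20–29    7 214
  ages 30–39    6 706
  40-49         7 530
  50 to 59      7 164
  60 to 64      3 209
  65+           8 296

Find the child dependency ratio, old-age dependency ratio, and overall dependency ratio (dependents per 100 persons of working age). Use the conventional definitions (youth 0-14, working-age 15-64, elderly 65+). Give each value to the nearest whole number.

Youth dependency ratio: 24
Old-age dependency ratio: 23
Total dependency ratio: 47

0–14: 5 588 + 3 121 = 8 709
15–64: 4 012 + 7 214 + 6 706 + 7 530 + 7 164 + 3 209 = 35 835
65+: 8 296
Youth dependency ratio = 8 709 / 35 835 × 100 = 24
Old-age dependency ratio = 8 296 / 35 835 × 100 = 23
Total dependency ratio = (8 709 + 8 296) / 35 835 × 100 = 17 005 / 35 835 × 100 = 47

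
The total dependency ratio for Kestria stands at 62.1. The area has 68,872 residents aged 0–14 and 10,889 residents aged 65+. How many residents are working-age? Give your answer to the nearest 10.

Working-age: 128,440

Total dependency ratio = (youth + elderly) / working-age × 100
62.1 = (68,872 + 10,889) / W × 100
⇒ 128,440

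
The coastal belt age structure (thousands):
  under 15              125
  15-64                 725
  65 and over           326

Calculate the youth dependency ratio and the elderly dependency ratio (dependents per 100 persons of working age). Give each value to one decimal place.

Youth dependency ratio = 125 / 725 × 100 = 17.2
Old-age dependency ratio = 326 / 725 × 100 = 45.0

Youth dependency ratio: 17.2
Old-age dependency ratio: 45.0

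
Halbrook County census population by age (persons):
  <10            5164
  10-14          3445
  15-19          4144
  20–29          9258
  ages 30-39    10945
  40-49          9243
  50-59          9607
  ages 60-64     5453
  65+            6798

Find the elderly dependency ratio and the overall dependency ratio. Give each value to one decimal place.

Old-age dependency ratio: 14.0
Total dependency ratio: 31.7

0–14: 5164 + 3445 = 8609
15–64: 4144 + 9258 + 10945 + 9243 + 9607 + 5453 = 48650
65+: 6798
Old-age dependency ratio = 6798 / 48650 × 100 = 14.0
Total dependency ratio = (8609 + 6798) / 48650 × 100 = 15407 / 48650 × 100 = 31.7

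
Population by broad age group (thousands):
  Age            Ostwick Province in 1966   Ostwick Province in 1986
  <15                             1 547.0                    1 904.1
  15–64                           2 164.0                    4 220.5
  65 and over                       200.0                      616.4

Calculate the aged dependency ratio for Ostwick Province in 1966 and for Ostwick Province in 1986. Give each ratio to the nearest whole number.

Ostwick Province in 1966: 9
Ostwick Province in 1986: 15

Ostwick Province in 1966: 200.0 / 2 164.0 × 100 = 9
Ostwick Province in 1986: 616.4 / 4 220.5 × 100 = 15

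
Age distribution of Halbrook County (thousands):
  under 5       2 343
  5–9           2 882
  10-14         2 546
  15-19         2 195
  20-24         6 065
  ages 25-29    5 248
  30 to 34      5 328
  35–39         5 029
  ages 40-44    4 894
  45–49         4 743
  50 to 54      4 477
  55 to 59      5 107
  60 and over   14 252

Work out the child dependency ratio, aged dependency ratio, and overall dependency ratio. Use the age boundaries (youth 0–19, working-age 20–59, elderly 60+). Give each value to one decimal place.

Youth dependency ratio: 24.4
Old-age dependency ratio: 34.9
Total dependency ratio: 59.2

0–19: 2 343 + 2 882 + 2 546 + 2 195 = 9 966
20–59: 6 065 + 5 248 + 5 328 + 5 029 + 4 894 + 4 743 + 4 477 + 5 107 = 40 891
60+: 14 252
Youth dependency ratio = 9 966 / 40 891 × 100 = 24.4
Old-age dependency ratio = 14 252 / 40 891 × 100 = 34.9
Total dependency ratio = (9 966 + 14 252) / 40 891 × 100 = 24 218 / 40 891 × 100 = 59.2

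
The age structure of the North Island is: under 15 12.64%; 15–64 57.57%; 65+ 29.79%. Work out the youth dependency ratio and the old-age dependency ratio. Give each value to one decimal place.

Youth dependency ratio: 22.0
Old-age dependency ratio: 51.7

Youth dependency ratio = 12.64 / 57.57 × 100 = 22.0
Old-age dependency ratio = 29.79 / 57.57 × 100 = 51.7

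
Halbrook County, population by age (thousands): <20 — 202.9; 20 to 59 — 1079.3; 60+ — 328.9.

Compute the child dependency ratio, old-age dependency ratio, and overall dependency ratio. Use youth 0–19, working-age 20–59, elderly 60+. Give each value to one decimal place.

Youth dependency ratio: 18.8
Old-age dependency ratio: 30.5
Total dependency ratio: 49.3

Youth dependency ratio = 202.9 / 1079.3 × 100 = 18.8
Old-age dependency ratio = 328.9 / 1079.3 × 100 = 30.5
Total dependency ratio = (202.9 + 328.9) / 1079.3 × 100 = 531.8 / 1079.3 × 100 = 49.3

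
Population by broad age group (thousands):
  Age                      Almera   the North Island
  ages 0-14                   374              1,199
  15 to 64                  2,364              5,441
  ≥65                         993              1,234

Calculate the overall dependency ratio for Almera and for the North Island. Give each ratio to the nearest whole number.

Almera: (374 + 993) / 2,364 × 100 = 1,367 / 2,364 × 100 = 58
the North Island: (1,199 + 1,234) / 5,441 × 100 = 2,433 / 5,441 × 100 = 45

Almera: 58
the North Island: 45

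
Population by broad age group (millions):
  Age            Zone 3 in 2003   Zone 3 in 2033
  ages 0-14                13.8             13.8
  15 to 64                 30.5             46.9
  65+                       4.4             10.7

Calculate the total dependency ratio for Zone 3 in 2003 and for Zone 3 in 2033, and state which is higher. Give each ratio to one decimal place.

Zone 3 in 2003: (13.8 + 4.4) / 30.5 × 100 = 18.2 / 30.5 × 100 = 59.7
Zone 3 in 2033: (13.8 + 10.7) / 46.9 × 100 = 24.5 / 46.9 × 100 = 52.2

Zone 3 in 2003: 59.7
Zone 3 in 2033: 52.2
Higher: Zone 3 in 2003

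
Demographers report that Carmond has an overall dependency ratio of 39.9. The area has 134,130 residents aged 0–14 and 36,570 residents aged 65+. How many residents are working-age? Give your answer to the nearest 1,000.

Working-age: 428,000

Total dependency ratio = (youth + elderly) / working-age × 100
39.9 = (134,130 + 36,570) / W × 100
⇒ 428,000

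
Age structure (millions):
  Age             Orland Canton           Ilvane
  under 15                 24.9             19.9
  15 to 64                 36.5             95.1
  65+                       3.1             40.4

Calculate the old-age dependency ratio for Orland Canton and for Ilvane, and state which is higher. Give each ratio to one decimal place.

Orland Canton: 8.5
Ilvane: 42.5
Higher: Ilvane

Orland Canton: 3.1 / 36.5 × 100 = 8.5
Ilvane: 40.4 / 95.1 × 100 = 42.5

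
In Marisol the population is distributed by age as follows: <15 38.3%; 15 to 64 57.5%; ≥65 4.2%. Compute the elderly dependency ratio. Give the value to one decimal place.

Old-age dependency ratio: 7.3

Old-age dependency ratio = 4.2 / 57.5 × 100 = 7.3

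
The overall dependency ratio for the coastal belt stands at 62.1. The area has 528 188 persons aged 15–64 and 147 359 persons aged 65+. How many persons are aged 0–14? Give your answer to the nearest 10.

Total dependency ratio = (youth + elderly) / working-age × 100
62.1 = (Y + 147 359) / 528 188 × 100
⇒ 180 650

Aged 0–14: 180 650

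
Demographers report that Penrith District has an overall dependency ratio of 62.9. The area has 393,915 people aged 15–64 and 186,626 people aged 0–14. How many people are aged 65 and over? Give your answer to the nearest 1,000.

Total dependency ratio = (youth + elderly) / working-age × 100
62.9 = (186,626 + E) / 393,915 × 100
⇒ 61,000

Aged 65 and over: 61,000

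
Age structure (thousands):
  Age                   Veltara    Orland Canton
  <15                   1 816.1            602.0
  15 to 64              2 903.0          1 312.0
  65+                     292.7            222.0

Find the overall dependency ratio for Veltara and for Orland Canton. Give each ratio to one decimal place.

Veltara: 72.6
Orland Canton: 62.8

Veltara: (1 816.1 + 292.7) / 2 903.0 × 100 = 2 108.8 / 2 903.0 × 100 = 72.6
Orland Canton: (602.0 + 222.0) / 1 312.0 × 100 = 824.0 / 1 312.0 × 100 = 62.8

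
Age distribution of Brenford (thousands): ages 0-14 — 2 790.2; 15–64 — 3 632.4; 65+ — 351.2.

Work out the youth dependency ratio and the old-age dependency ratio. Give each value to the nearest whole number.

Youth dependency ratio = 2 790.2 / 3 632.4 × 100 = 77
Old-age dependency ratio = 351.2 / 3 632.4 × 100 = 10

Youth dependency ratio: 77
Old-age dependency ratio: 10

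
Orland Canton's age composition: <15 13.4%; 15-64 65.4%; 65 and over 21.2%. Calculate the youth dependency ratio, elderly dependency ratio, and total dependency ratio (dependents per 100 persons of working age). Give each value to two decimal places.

Youth dependency ratio: 20.49
Old-age dependency ratio: 32.42
Total dependency ratio: 52.91

Youth dependency ratio = 13.4 / 65.4 × 100 = 20.49
Old-age dependency ratio = 21.2 / 65.4 × 100 = 32.42
Total dependency ratio = (13.4 + 21.2) / 65.4 × 100 = 34.6 / 65.4 × 100 = 52.91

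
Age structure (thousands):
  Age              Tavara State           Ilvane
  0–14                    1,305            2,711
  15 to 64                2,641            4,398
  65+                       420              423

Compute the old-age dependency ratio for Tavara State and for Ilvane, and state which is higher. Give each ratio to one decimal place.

Tavara State: 15.9
Ilvane: 9.6
Higher: Tavara State

Tavara State: 420 / 2,641 × 100 = 15.9
Ilvane: 423 / 4,398 × 100 = 9.6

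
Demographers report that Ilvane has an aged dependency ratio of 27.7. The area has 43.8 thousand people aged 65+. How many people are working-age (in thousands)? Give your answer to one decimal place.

Working-age: 158.1

Old-age dependency ratio = elderly / working-age × 100
27.7 = 43.8 / W × 100
⇒ 158.1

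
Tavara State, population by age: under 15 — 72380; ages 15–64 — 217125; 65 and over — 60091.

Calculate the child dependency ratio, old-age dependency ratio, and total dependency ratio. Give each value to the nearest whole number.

Youth dependency ratio: 33
Old-age dependency ratio: 28
Total dependency ratio: 61

Youth dependency ratio = 72380 / 217125 × 100 = 33
Old-age dependency ratio = 60091 / 217125 × 100 = 28
Total dependency ratio = (72380 + 60091) / 217125 × 100 = 132471 / 217125 × 100 = 61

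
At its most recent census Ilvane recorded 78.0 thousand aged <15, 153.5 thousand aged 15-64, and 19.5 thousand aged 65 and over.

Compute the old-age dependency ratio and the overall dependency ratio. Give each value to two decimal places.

Old-age dependency ratio: 12.70
Total dependency ratio: 63.52

Old-age dependency ratio = 19.5 / 153.5 × 100 = 12.70
Total dependency ratio = (78.0 + 19.5) / 153.5 × 100 = 97.5 / 153.5 × 100 = 63.52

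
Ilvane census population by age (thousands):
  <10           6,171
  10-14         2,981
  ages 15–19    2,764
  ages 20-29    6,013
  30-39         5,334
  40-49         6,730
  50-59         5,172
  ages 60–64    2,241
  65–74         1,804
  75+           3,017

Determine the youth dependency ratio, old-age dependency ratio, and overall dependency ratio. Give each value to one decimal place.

0–14: 6,171 + 2,981 = 9,152
15–64: 2,764 + 6,013 + 5,334 + 6,730 + 5,172 + 2,241 = 28,254
65+: 1,804 + 3,017 = 4,821
Youth dependency ratio = 9,152 / 28,254 × 100 = 32.4
Old-age dependency ratio = 4,821 / 28,254 × 100 = 17.1
Total dependency ratio = (9,152 + 4,821) / 28,254 × 100 = 13,973 / 28,254 × 100 = 49.5

Youth dependency ratio: 32.4
Old-age dependency ratio: 17.1
Total dependency ratio: 49.5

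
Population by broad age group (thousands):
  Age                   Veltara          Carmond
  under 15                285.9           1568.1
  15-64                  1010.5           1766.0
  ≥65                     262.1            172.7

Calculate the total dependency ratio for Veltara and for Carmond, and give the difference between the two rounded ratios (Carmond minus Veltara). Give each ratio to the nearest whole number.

Veltara: 54
Carmond: 99
Difference: +45

Veltara: (285.9 + 262.1) / 1010.5 × 100 = 548.0 / 1010.5 × 100 = 54
Carmond: (1568.1 + 172.7) / 1766.0 × 100 = 1740.8 / 1766.0 × 100 = 99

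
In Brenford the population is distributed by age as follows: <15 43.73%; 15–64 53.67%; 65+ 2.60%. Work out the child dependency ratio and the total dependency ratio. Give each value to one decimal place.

Youth dependency ratio: 81.5
Total dependency ratio: 86.3

Youth dependency ratio = 43.73 / 53.67 × 100 = 81.5
Total dependency ratio = (43.73 + 2.60) / 53.67 × 100 = 46.33 / 53.67 × 100 = 86.3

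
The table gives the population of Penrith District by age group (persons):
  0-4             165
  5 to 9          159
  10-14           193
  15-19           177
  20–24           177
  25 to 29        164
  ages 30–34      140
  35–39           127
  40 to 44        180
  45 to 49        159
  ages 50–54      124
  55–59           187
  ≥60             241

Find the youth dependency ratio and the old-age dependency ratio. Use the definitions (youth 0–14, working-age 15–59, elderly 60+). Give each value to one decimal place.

Youth dependency ratio: 36.0
Old-age dependency ratio: 16.8

0–14: 165 + 159 + 193 = 517
15–59: 177 + 177 + 164 + 140 + 127 + 180 + 159 + 124 + 187 = 1435
60+: 241
Youth dependency ratio = 517 / 1435 × 100 = 36.0
Old-age dependency ratio = 241 / 1435 × 100 = 16.8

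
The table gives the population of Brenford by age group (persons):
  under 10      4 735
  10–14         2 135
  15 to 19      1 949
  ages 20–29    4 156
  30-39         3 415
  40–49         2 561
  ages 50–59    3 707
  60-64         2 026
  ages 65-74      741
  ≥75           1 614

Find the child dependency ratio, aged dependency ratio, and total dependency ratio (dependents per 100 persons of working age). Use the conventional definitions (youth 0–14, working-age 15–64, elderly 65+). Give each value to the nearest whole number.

0–14: 4 735 + 2 135 = 6 870
15–64: 1 949 + 4 156 + 3 415 + 2 561 + 3 707 + 2 026 = 17 814
65+: 741 + 1 614 = 2 355
Youth dependency ratio = 6 870 / 17 814 × 100 = 39
Old-age dependency ratio = 2 355 / 17 814 × 100 = 13
Total dependency ratio = (6 870 + 2 355) / 17 814 × 100 = 9 225 / 17 814 × 100 = 52

Youth dependency ratio: 39
Old-age dependency ratio: 13
Total dependency ratio: 52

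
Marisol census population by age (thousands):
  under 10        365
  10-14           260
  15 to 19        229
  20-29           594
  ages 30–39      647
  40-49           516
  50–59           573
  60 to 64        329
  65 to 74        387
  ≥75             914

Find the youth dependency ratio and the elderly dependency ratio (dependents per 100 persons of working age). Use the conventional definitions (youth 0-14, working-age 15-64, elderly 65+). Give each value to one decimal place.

Youth dependency ratio: 21.6
Old-age dependency ratio: 45.0

0–14: 365 + 260 = 625
15–64: 229 + 594 + 647 + 516 + 573 + 329 = 2888
65+: 387 + 914 = 1301
Youth dependency ratio = 625 / 2888 × 100 = 21.6
Old-age dependency ratio = 1301 / 2888 × 100 = 45.0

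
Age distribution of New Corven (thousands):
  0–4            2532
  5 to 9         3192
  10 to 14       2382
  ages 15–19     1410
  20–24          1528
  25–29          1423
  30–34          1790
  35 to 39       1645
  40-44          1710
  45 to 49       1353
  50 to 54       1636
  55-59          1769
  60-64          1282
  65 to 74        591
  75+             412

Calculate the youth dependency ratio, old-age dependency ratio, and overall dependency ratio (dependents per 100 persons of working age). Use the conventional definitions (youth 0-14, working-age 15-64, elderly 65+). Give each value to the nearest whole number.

Youth dependency ratio: 52
Old-age dependency ratio: 6
Total dependency ratio: 59

0–14: 2532 + 3192 + 2382 = 8106
15–64: 1410 + 1528 + 1423 + 1790 + 1645 + 1710 + 1353 + 1636 + 1769 + 1282 = 15546
65+: 591 + 412 = 1003
Youth dependency ratio = 8106 / 15546 × 100 = 52
Old-age dependency ratio = 1003 / 15546 × 100 = 6
Total dependency ratio = (8106 + 1003) / 15546 × 100 = 9109 / 15546 × 100 = 59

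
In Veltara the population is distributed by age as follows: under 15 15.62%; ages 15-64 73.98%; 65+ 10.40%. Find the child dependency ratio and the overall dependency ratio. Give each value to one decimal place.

Youth dependency ratio = 15.62 / 73.98 × 100 = 21.1
Total dependency ratio = (15.62 + 10.40) / 73.98 × 100 = 26.02 / 73.98 × 100 = 35.2

Youth dependency ratio: 21.1
Total dependency ratio: 35.2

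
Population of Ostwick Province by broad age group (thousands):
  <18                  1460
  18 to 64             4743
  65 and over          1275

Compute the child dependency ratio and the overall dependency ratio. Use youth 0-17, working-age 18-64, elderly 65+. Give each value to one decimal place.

Youth dependency ratio: 30.8
Total dependency ratio: 57.7

Youth dependency ratio = 1460 / 4743 × 100 = 30.8
Total dependency ratio = (1460 + 1275) / 4743 × 100 = 2735 / 4743 × 100 = 57.7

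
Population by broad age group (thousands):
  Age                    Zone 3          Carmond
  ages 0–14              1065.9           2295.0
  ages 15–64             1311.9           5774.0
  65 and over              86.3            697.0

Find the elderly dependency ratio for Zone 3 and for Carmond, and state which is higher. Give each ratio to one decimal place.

Zone 3: 86.3 / 1311.9 × 100 = 6.6
Carmond: 697.0 / 5774.0 × 100 = 12.1

Zone 3: 6.6
Carmond: 12.1
Higher: Carmond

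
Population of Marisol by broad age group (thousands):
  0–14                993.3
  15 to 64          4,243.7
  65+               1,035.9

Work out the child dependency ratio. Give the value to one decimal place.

Youth dependency ratio: 23.4

Youth dependency ratio = 993.3 / 4,243.7 × 100 = 23.4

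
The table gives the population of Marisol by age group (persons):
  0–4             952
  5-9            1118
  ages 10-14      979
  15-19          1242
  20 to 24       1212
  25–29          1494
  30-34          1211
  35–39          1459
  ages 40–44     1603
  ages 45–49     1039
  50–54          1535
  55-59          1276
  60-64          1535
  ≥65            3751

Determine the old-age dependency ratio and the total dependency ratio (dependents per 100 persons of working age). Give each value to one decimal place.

0–14: 952 + 1118 + 979 = 3049
15–64: 1242 + 1212 + 1494 + 1211 + 1459 + 1603 + 1039 + 1535 + 1276 + 1535 = 13606
65+: 3751
Old-age dependency ratio = 3751 / 13606 × 100 = 27.6
Total dependency ratio = (3049 + 3751) / 13606 × 100 = 6800 / 13606 × 100 = 50.0

Old-age dependency ratio: 27.6
Total dependency ratio: 50.0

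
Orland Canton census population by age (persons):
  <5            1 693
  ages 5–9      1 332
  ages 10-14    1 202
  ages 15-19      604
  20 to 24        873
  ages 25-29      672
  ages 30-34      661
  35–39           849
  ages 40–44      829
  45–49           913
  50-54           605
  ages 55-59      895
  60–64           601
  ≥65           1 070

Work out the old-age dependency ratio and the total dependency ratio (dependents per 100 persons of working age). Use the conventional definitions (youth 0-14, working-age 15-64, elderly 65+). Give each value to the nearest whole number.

0–14: 1 693 + 1 332 + 1 202 = 4 227
15–64: 604 + 873 + 672 + 661 + 849 + 829 + 913 + 605 + 895 + 601 = 7 502
65+: 1 070
Old-age dependency ratio = 1 070 / 7 502 × 100 = 14
Total dependency ratio = (4 227 + 1 070) / 7 502 × 100 = 5 297 / 7 502 × 100 = 71

Old-age dependency ratio: 14
Total dependency ratio: 71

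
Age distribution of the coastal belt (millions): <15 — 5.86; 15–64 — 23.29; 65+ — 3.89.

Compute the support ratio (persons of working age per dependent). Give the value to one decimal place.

Support ratio: 2.4

Support ratio = 23.29 / (5.86 + 3.89) = 23.29 / 9.75 = 2.4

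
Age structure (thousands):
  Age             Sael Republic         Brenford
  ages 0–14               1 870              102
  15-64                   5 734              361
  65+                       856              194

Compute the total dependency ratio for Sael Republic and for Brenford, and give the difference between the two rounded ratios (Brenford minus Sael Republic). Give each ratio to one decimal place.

Sael Republic: (1 870 + 856) / 5 734 × 100 = 2 726 / 5 734 × 100 = 47.5
Brenford: (102 + 194) / 361 × 100 = 296 / 361 × 100 = 82.0

Sael Republic: 47.5
Brenford: 82.0
Difference: +34.5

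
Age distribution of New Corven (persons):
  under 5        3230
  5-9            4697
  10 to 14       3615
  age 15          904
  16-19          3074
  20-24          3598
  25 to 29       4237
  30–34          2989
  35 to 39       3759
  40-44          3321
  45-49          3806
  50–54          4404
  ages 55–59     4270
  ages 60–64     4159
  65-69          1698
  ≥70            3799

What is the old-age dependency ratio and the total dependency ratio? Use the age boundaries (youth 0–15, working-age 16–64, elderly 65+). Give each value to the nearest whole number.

0–15: 3230 + 4697 + 3615 + 904 = 12446
16–64: 3074 + 3598 + 4237 + 2989 + 3759 + 3321 + 3806 + 4404 + 4270 + 4159 = 37617
65+: 1698 + 3799 = 5497
Old-age dependency ratio = 5497 / 37617 × 100 = 15
Total dependency ratio = (12446 + 5497) / 37617 × 100 = 17943 / 37617 × 100 = 48

Old-age dependency ratio: 15
Total dependency ratio: 48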